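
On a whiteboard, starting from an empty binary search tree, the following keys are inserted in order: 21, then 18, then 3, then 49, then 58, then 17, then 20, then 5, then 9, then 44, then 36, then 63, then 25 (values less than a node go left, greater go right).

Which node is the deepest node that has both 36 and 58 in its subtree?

21: root
18: left child of 21 (depth 1)
3: left child of 18 (depth 2)
49: right child of 21 (depth 1)
58: right child of 49 (depth 2)
17: right child of 3 (depth 3)
20: right child of 18 (depth 2)
5: left child of 17 (depth 4)
9: right child of 5 (depth 5)
44: left child of 49 (depth 2)
36: left child of 44 (depth 3)
63: right child of 58 (depth 3)
25: left child of 36 (depth 4)

Path to 36: 21 → 49 → 44 → 36
Path to 58: 21 → 49 → 58
The paths share a prefix ending at 49, then split left and right.

49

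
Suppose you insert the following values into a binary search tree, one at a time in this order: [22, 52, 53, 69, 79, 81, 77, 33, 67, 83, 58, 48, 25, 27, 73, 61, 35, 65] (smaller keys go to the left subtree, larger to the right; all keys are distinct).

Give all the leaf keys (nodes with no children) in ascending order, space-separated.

27 35 65 73 83

Insert 22: tree is empty, so 22 becomes the root.
Insert 52: 52 > 22 → go right. Place as right child of 22.
Insert 53: 53 > 22 → go right; 53 > 52 → go right. Place as right child of 52.
Insert 69: 69 > 22 → go right; 69 > 52 → go right; 69 > 53 → go right. Place as right child of 53.
Insert 79: 79 > 22 → go right; 79 > 52 → go right; 79 > 53 → go right; 79 > 69 → go right. Place as right child of 69.
Insert 81: 81 > 22 → go right; 81 > 52 → go right; 81 > 53 → go right; 81 > 69 → go right; 81 > 79 → go right. Place as right child of 79.
Insert 77: 77 > 22 → go right; 77 > 52 → go right; 77 > 53 → go right; 77 > 69 → go right; 77 < 79 → go left. Place as left child of 79.
Insert 33: 33 > 22 → go right; 33 < 52 → go left. Place as left child of 52.
Insert 67: 67 > 22 → go right; 67 > 52 → go right; 67 > 53 → go right; 67 < 69 → go left. Place as left child of 69.
Insert 83: 83 > 22 → go right; 83 > 52 → go right; 83 > 53 → go right; 83 > 69 → go right; 83 > 79 → go right; 83 > 81 → go right. Place as right child of 81.
Insert 58: 58 > 22 → go right; 58 > 52 → go right; 58 > 53 → go right; 58 < 69 → go left; 58 < 67 → go left. Place as left child of 67.
Insert 48: 48 > 22 → go right; 48 < 52 → go left; 48 > 33 → go right. Place as right child of 33.
Insert 25: 25 > 22 → go right; 25 < 52 → go left; 25 < 33 → go left. Place as left child of 33.
Insert 27: 27 > 22 → go right; 27 < 52 → go left; 27 < 33 → go left; 27 > 25 → go right. Place as right child of 25.
Insert 73: 73 > 22 → go right; 73 > 52 → go right; 73 > 53 → go right; 73 > 69 → go right; 73 < 79 → go left; 73 < 77 → go left. Place as left child of 77.
Insert 61: 61 > 22 → go right; 61 > 52 → go right; 61 > 53 → go right; 61 < 69 → go left; 61 < 67 → go left; 61 > 58 → go right. Place as right child of 58.
Insert 35: 35 > 22 → go right; 35 < 52 → go left; 35 > 33 → go right; 35 < 48 → go left. Place as left child of 48.
Insert 65: 65 > 22 → go right; 65 > 52 → go right; 65 > 53 → go right; 65 < 69 → go left; 65 < 67 → go left; 65 > 58 → go right; 65 > 61 → go right. Place as right child of 61.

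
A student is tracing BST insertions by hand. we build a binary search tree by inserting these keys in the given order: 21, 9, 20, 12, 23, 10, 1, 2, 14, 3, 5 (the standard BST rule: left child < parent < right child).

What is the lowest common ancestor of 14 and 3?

21: root
9: left child of 21 (depth 1)
20: right child of 9 (depth 2)
12: left child of 20 (depth 3)
23: right child of 21 (depth 1)
10: left child of 12 (depth 4)
1: left child of 9 (depth 2)
2: right child of 1 (depth 3)
14: right child of 12 (depth 4)
3: right child of 2 (depth 4)
5: right child of 3 (depth 5)

Path to 14: 21 → 9 → 20 → 12 → 14
Path to 3: 21 → 9 → 1 → 2 → 3
The paths share a prefix ending at 9, then split left and right.

9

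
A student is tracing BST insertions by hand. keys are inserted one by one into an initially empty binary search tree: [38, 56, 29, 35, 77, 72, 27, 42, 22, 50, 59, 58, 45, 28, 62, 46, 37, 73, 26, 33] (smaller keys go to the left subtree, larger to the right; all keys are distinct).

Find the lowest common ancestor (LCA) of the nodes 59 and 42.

Insert 38: tree is empty, so 38 becomes the root.
Insert 56: 56 > 38 → go right. Place as right child of 38.
Insert 29: 29 < 38 → go left. Place as left child of 38.
Insert 35: 35 < 38 → go left; 35 > 29 → go right. Place as right child of 29.
Insert 77: 77 > 38 → go right; 77 > 56 → go right. Place as right child of 56.
Insert 72: 72 > 38 → go right; 72 > 56 → go right; 72 < 77 → go left. Place as left child of 77.
Insert 27: 27 < 38 → go left; 27 < 29 → go left. Place as left child of 29.
Insert 42: 42 > 38 → go right; 42 < 56 → go left. Place as left child of 56.
Insert 22: 22 < 38 → go left; 22 < 29 → go left; 22 < 27 → go left. Place as left child of 27.
Insert 50: 50 > 38 → go right; 50 < 56 → go left; 50 > 42 → go right. Place as right child of 42.
Insert 59: 59 > 38 → go right; 59 > 56 → go right; 59 < 77 → go left; 59 < 72 → go left. Place as left child of 72.
Insert 58: 58 > 38 → go right; 58 > 56 → go right; 58 < 77 → go left; 58 < 72 → go left; 58 < 59 → go left. Place as left child of 59.
Insert 45: 45 > 38 → go right; 45 < 56 → go left; 45 > 42 → go right; 45 < 50 → go left. Place as left child of 50.
Insert 28: 28 < 38 → go left; 28 < 29 → go left; 28 > 27 → go right. Place as right child of 27.
Insert 62: 62 > 38 → go right; 62 > 56 → go right; 62 < 77 → go left; 62 < 72 → go left; 62 > 59 → go right. Place as right child of 59.
Insert 46: 46 > 38 → go right; 46 < 56 → go left; 46 > 42 → go right; 46 < 50 → go left; 46 > 45 → go right. Place as right child of 45.
Insert 37: 37 < 38 → go left; 37 > 29 → go right; 37 > 35 → go right. Place as right child of 35.
Insert 73: 73 > 38 → go right; 73 > 56 → go right; 73 < 77 → go left; 73 > 72 → go right. Place as right child of 72.
Insert 26: 26 < 38 → go left; 26 < 29 → go left; 26 < 27 → go left; 26 > 22 → go right. Place as right child of 22.
Insert 33: 33 < 38 → go left; 33 > 29 → go right; 33 < 35 → go left. Place as left child of 35.

Path to 59: 38 → 56 → 77 → 72 → 59
Path to 42: 38 → 56 → 42
The paths share a prefix ending at 56, then split left and right.

56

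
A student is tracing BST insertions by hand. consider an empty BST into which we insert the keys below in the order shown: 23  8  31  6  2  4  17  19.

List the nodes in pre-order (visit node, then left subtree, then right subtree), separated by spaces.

23 8 6 2 4 17 19 31

23: root
8: left child of 23 (depth 1)
31: right child of 23 (depth 1)
6: left child of 8 (depth 2)
2: left child of 6 (depth 3)
4: right child of 2 (depth 4)
17: right child of 8 (depth 2)
19: right child of 17 (depth 3)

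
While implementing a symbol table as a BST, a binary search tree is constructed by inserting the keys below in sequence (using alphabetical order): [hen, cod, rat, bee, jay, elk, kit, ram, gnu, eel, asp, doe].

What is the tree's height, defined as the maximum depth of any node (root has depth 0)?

4

Insert hen: tree is empty, so hen becomes the root.
Insert cod: cod < hen → go left. Place as left child of hen.
Insert rat: rat > hen → go right. Place as right child of hen.
Insert bee: bee < hen → go left; bee < cod → go left. Place as left child of cod.
Insert jay: jay > hen → go right; jay < rat → go left. Place as left child of rat.
Insert elk: elk < hen → go left; elk > cod → go right. Place as right child of cod.
Insert kit: kit > hen → go right; kit < rat → go left; kit > jay → go right. Place as right child of jay.
Insert ram: ram > hen → go right; ram < rat → go left; ram > jay → go right; ram > kit → go right. Place as right child of kit.
Insert gnu: gnu < hen → go left; gnu > cod → go right; gnu > elk → go right. Place as right child of elk.
Insert eel: eel < hen → go left; eel > cod → go right; eel < elk → go left. Place as left child of elk.
Insert asp: asp < hen → go left; asp < cod → go left; asp < bee → go left. Place as left child of bee.
Insert doe: doe < hen → go left; doe > cod → go right; doe < elk → go left; doe < eel → go left. Place as left child of eel.

The deepest node is ram at depth 4.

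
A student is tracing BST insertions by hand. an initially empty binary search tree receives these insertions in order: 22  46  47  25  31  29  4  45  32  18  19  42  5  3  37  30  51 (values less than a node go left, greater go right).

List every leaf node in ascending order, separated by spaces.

3 5 19 30 37 51

Insert 22: tree is empty, so 22 becomes the root.
Insert 46: 46 > 22 → go right. Place as right child of 22.
Insert 47: 47 > 22 → go right; 47 > 46 → go right. Place as right child of 46.
Insert 25: 25 > 22 → go right; 25 < 46 → go left. Place as left child of 46.
Insert 31: 31 > 22 → go right; 31 < 46 → go left; 31 > 25 → go right. Place as right child of 25.
Insert 29: 29 > 22 → go right; 29 < 46 → go left; 29 > 25 → go right; 29 < 31 → go left. Place as left child of 31.
Insert 4: 4 < 22 → go left. Place as left child of 22.
Insert 45: 45 > 22 → go right; 45 < 46 → go left; 45 > 25 → go right; 45 > 31 → go right. Place as right child of 31.
Insert 32: 32 > 22 → go right; 32 < 46 → go left; 32 > 25 → go right; 32 > 31 → go right; 32 < 45 → go left. Place as left child of 45.
Insert 18: 18 < 22 → go left; 18 > 4 → go right. Place as right child of 4.
Insert 19: 19 < 22 → go left; 19 > 4 → go right; 19 > 18 → go right. Place as right child of 18.
Insert 42: 42 > 22 → go right; 42 < 46 → go left; 42 > 25 → go right; 42 > 31 → go right; 42 < 45 → go left; 42 > 32 → go right. Place as right child of 32.
Insert 5: 5 < 22 → go left; 5 > 4 → go right; 5 < 18 → go left. Place as left child of 18.
Insert 3: 3 < 22 → go left; 3 < 4 → go left. Place as left child of 4.
Insert 37: 37 > 22 → go right; 37 < 46 → go left; 37 > 25 → go right; 37 > 31 → go right; 37 < 45 → go left; 37 > 32 → go right; 37 < 42 → go left. Place as left child of 42.
Insert 30: 30 > 22 → go right; 30 < 46 → go left; 30 > 25 → go right; 30 < 31 → go left; 30 > 29 → go right. Place as right child of 29.
Insert 51: 51 > 22 → go right; 51 > 46 → go right; 51 > 47 → go right. Place as right child of 47.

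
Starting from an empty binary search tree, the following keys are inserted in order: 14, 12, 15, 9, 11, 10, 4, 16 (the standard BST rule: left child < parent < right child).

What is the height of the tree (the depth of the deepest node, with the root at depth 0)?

4

Insert 14: tree is empty, so 14 becomes the root.
Insert 12: 12 < 14 → go left. Place as left child of 14.
Insert 15: 15 > 14 → go right. Place as right child of 14.
Insert 9: 9 < 14 → go left; 9 < 12 → go left. Place as left child of 12.
Insert 11: 11 < 14 → go left; 11 < 12 → go left; 11 > 9 → go right. Place as right child of 9.
Insert 10: 10 < 14 → go left; 10 < 12 → go left; 10 > 9 → go right; 10 < 11 → go left. Place as left child of 11.
Insert 4: 4 < 14 → go left; 4 < 12 → go left; 4 < 9 → go left. Place as left child of 9.
Insert 16: 16 > 14 → go right; 16 > 15 → go right. Place as right child of 15.

The deepest node is 10 at depth 4.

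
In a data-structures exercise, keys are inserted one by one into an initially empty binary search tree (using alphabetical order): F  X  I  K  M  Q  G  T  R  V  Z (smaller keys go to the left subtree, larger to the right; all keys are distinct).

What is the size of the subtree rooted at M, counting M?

Resulting structure (node: left, right):
  F: L=–, R=X
  X: L=I, R=Z
  I: L=G, R=K
  K: L=–, R=M
  M: L=–, R=Q
  Q: L=–, R=T
  G: L=–, R=–
  T: L=R, R=V
  R: L=–, R=–
  V: L=–, R=–
  Z: L=–, R=–

Subtree rooted at M contains: M, Q, T, R, V — 5 nodes.

5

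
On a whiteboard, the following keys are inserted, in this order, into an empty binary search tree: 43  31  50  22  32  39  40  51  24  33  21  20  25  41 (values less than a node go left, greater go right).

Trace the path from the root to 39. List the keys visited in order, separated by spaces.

43 31 32 39

43: root
31: left child of 43 (depth 1)
50: right child of 43 (depth 1)
22: left child of 31 (depth 2)
32: right child of 31 (depth 2)
39: right child of 32 (depth 3)
40: right child of 39 (depth 4)
51: right child of 50 (depth 2)
24: right child of 22 (depth 3)
33: left child of 39 (depth 4)
21: left child of 22 (depth 3)
20: left child of 21 (depth 4)
25: right child of 24 (depth 4)
41: right child of 40 (depth 5)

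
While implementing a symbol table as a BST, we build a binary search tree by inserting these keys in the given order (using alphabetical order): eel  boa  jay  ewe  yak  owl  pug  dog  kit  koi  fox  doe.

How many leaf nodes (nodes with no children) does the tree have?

4

Insert eel: tree is empty, so eel becomes the root.
Insert boa: boa < eel → go left. Place as left child of eel.
Insert jay: jay > eel → go right. Place as right child of eel.
Insert ewe: ewe > eel → go right; ewe < jay → go left. Place as left child of jay.
Insert yak: yak > eel → go right; yak > jay → go right. Place as right child of jay.
Insert owl: owl > eel → go right; owl > jay → go right; owl < yak → go left. Place as left child of yak.
Insert pug: pug > eel → go right; pug > jay → go right; pug < yak → go left; pug > owl → go right. Place as right child of owl.
Insert dog: dog < eel → go left; dog > boa → go right. Place as right child of boa.
Insert kit: kit > eel → go right; kit > jay → go right; kit < yak → go left; kit < owl → go left. Place as left child of owl.
Insert koi: koi > eel → go right; koi > jay → go right; koi < yak → go left; koi < owl → go left; koi > kit → go right. Place as right child of kit.
Insert fox: fox > eel → go right; fox < jay → go left; fox > ewe → go right. Place as right child of ewe.
Insert doe: doe < eel → go left; doe > boa → go right; doe < dog → go left. Place as left child of dog.

Leaves: doe, fox, koi, pug — 4 in total.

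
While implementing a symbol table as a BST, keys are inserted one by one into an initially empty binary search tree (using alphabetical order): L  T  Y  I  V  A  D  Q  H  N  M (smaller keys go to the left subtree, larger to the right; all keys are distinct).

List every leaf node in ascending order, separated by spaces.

H M V

Resulting structure (node: left, right):
  L: L=I, R=T
  T: L=Q, R=Y
  Y: L=V, R=–
  I: L=A, R=–
  V: L=–, R=–
  A: L=–, R=D
  D: L=–, R=H
  Q: L=N, R=–
  H: L=–, R=–
  N: L=M, R=–
  M: L=–, R=–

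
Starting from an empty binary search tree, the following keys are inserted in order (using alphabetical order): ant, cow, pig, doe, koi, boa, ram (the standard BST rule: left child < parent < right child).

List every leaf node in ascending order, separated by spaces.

boa koi ram

Insert ant: tree is empty, so ant becomes the root.
Insert cow: cow > ant → go right. Place as right child of ant.
Insert pig: pig > ant → go right; pig > cow → go right. Place as right child of cow.
Insert doe: doe > ant → go right; doe > cow → go right; doe < pig → go left. Place as left child of pig.
Insert koi: koi > ant → go right; koi > cow → go right; koi < pig → go left; koi > doe → go right. Place as right child of doe.
Insert boa: boa > ant → go right; boa < cow → go left. Place as left child of cow.
Insert ram: ram > ant → go right; ram > cow → go right; ram > pig → go right. Place as right child of pig.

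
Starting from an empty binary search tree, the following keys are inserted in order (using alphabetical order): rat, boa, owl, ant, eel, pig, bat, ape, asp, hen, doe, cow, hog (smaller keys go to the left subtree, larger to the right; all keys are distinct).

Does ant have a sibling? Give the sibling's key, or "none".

Resulting structure (node: left, right):
  rat: L=boa, R=–
  boa: L=ant, R=owl
  owl: L=eel, R=pig
  ant: L=–, R=bat
  eel: L=doe, R=hen
  pig: L=–, R=–
  bat: L=ape, R=–
  ape: L=–, R=asp
  asp: L=–, R=–
  hen: L=–, R=hog
  doe: L=cow, R=–
  cow: L=–, R=–
  hog: L=–, R=–

ant's parent is boa; the other child of boa is owl.

owl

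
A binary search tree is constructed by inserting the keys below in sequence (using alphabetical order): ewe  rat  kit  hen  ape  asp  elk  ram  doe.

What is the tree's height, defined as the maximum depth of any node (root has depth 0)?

Insert ewe: tree is empty, so ewe becomes the root.
Insert rat: rat > ewe → go right. Place as right child of ewe.
Insert kit: kit > ewe → go right; kit < rat → go left. Place as left child of rat.
Insert hen: hen > ewe → go right; hen < rat → go left; hen < kit → go left. Place as left child of kit.
Insert ape: ape < ewe → go left. Place as left child of ewe.
Insert asp: asp < ewe → go left; asp > ape → go right. Place as right child of ape.
Insert elk: elk < ewe → go left; elk > ape → go right; elk > asp → go right. Place as right child of asp.
Insert ram: ram > ewe → go right; ram < rat → go left; ram > kit → go right. Place as right child of kit.
Insert doe: doe < ewe → go left; doe > ape → go right; doe > asp → go right; doe < elk → go left. Place as left child of elk.

The deepest node is doe at depth 4.

4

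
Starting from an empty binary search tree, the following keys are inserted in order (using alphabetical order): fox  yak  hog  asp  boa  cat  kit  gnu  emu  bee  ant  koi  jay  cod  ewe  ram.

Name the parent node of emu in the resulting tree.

fox: root
yak: right child of fox (depth 1)
hog: left child of yak (depth 2)
asp: left child of fox (depth 1)
boa: right child of asp (depth 2)
cat: right child of boa (depth 3)
kit: right child of hog (depth 3)
gnu: left child of hog (depth 3)
emu: right child of cat (depth 4)
bee: left child of boa (depth 3)
ant: left child of asp (depth 2)
koi: right child of kit (depth 4)
jay: left child of kit (depth 4)
cod: left child of emu (depth 5)
ewe: right child of emu (depth 5)
ram: right child of koi (depth 5)

cat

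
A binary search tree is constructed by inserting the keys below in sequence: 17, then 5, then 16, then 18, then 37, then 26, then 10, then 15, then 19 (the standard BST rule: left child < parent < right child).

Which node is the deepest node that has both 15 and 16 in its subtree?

Resulting structure (node: left, right):
  17: L=5, R=18
  5: L=–, R=16
  16: L=10, R=–
  18: L=–, R=37
  37: L=26, R=–
  26: L=19, R=–
  10: L=–, R=15
  15: L=–, R=–
  19: L=–, R=–

Path to 15: 17 → 5 → 16 → 10 → 15
Path to 16: 17 → 5 → 16
16 lies on both paths and is an ancestor of the other node.

16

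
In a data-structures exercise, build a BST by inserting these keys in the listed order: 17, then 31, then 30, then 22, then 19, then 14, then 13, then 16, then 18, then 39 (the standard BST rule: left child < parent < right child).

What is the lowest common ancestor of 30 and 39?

17: root
31: right child of 17 (depth 1)
30: left child of 31 (depth 2)
22: left child of 30 (depth 3)
19: left child of 22 (depth 4)
14: left child of 17 (depth 1)
13: left child of 14 (depth 2)
16: right child of 14 (depth 2)
18: left child of 19 (depth 5)
39: right child of 31 (depth 2)

Path to 30: 17 → 31 → 30
Path to 39: 17 → 31 → 39
The paths share a prefix ending at 31, then split left and right.

31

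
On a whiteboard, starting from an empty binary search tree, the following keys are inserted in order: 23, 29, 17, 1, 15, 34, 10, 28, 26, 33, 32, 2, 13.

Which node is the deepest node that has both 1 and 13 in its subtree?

Insert 23: tree is empty, so 23 becomes the root.
Insert 29: 29 > 23 → go right. Place as right child of 23.
Insert 17: 17 < 23 → go left. Place as left child of 23.
Insert 1: 1 < 23 → go left; 1 < 17 → go left. Place as left child of 17.
Insert 15: 15 < 23 → go left; 15 < 17 → go left; 15 > 1 → go right. Place as right child of 1.
Insert 34: 34 > 23 → go right; 34 > 29 → go right. Place as right child of 29.
Insert 10: 10 < 23 → go left; 10 < 17 → go left; 10 > 1 → go right; 10 < 15 → go left. Place as left child of 15.
Insert 28: 28 > 23 → go right; 28 < 29 → go left. Place as left child of 29.
Insert 26: 26 > 23 → go right; 26 < 29 → go left; 26 < 28 → go left. Place as left child of 28.
Insert 33: 33 > 23 → go right; 33 > 29 → go right; 33 < 34 → go left. Place as left child of 34.
Insert 32: 32 > 23 → go right; 32 > 29 → go right; 32 < 34 → go left; 32 < 33 → go left. Place as left child of 33.
Insert 2: 2 < 23 → go left; 2 < 17 → go left; 2 > 1 → go right; 2 < 15 → go left; 2 < 10 → go left. Place as left child of 10.
Insert 13: 13 < 23 → go left; 13 < 17 → go left; 13 > 1 → go right; 13 < 15 → go left; 13 > 10 → go right. Place as right child of 10.

Path to 1: 23 → 17 → 1
Path to 13: 23 → 17 → 1 → 15 → 10 → 13
1 lies on both paths and is an ancestor of the other node.

1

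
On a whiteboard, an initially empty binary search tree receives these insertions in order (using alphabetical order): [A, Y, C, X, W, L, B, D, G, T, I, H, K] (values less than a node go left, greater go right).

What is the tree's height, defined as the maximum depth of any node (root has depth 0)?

A: root
Y: right child of A (depth 1)
C: left child of Y (depth 2)
X: right child of C (depth 3)
W: left child of X (depth 4)
L: left child of W (depth 5)
B: left child of C (depth 3)
D: left child of L (depth 6)
G: right child of D (depth 7)
T: right child of L (depth 6)
I: right child of G (depth 8)
H: left child of I (depth 9)
K: right child of I (depth 9)

The deepest node is H at depth 9.

9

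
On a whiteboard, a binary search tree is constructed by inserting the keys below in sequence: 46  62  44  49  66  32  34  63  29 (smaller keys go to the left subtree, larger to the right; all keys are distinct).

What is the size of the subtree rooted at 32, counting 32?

Insert 46: tree is empty, so 46 becomes the root.
Insert 62: 62 > 46 → go right. Place as right child of 46.
Insert 44: 44 < 46 → go left. Place as left child of 46.
Insert 49: 49 > 46 → go right; 49 < 62 → go left. Place as left child of 62.
Insert 66: 66 > 46 → go right; 66 > 62 → go right. Place as right child of 62.
Insert 32: 32 < 46 → go left; 32 < 44 → go left. Place as left child of 44.
Insert 34: 34 < 46 → go left; 34 < 44 → go left; 34 > 32 → go right. Place as right child of 32.
Insert 63: 63 > 46 → go right; 63 > 62 → go right; 63 < 66 → go left. Place as left child of 66.
Insert 29: 29 < 46 → go left; 29 < 44 → go left; 29 < 32 → go left. Place as left child of 32.

Subtree rooted at 32 contains: 32, 29, 34 — 3 nodes.

3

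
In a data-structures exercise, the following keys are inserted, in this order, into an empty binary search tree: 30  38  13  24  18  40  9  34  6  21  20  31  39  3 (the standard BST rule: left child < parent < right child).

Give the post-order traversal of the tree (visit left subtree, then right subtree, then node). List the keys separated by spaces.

Resulting structure (node: left, right):
  30: L=13, R=38
  38: L=34, R=40
  13: L=9, R=24
  24: L=18, R=–
  18: L=–, R=21
  40: L=39, R=–
  9: L=6, R=–
  34: L=31, R=–
  6: L=3, R=–
  21: L=20, R=–
  20: L=–, R=–
  31: L=–, R=–
  39: L=–, R=–
  3: L=–, R=–

3 6 9 20 21 18 24 13 31 34 39 40 38 30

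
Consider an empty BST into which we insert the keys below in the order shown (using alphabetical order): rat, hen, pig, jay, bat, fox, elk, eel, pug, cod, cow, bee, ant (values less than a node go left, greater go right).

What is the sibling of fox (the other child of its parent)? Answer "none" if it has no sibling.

ant

rat: root
hen: left child of rat (depth 1)
pig: right child of hen (depth 2)
jay: left child of pig (depth 3)
bat: left child of hen (depth 2)
fox: right child of bat (depth 3)
elk: left child of fox (depth 4)
eel: left child of elk (depth 5)
pug: right child of pig (depth 3)
cod: left child of eel (depth 6)
cow: right child of cod (depth 7)
bee: left child of cod (depth 7)
ant: left child of bat (depth 3)

fox's parent is bat; the other child of bat is ant.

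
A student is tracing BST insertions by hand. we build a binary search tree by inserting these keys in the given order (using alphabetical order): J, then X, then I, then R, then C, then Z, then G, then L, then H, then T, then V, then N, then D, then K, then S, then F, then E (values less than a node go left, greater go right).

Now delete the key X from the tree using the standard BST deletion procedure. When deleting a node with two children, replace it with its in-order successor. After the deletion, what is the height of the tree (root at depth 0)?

Insert J: tree is empty, so J becomes the root.
Insert X: X > J → go right. Place as right child of J.
Insert I: I < J → go left. Place as left child of J.
Insert R: R > J → go right; R < X → go left. Place as left child of X.
Insert C: C < J → go left; C < I → go left. Place as left child of I.
Insert Z: Z > J → go right; Z > X → go right. Place as right child of X.
Insert G: G < J → go left; G < I → go left; G > C → go right. Place as right child of C.
Insert L: L > J → go right; L < X → go left; L < R → go left. Place as left child of R.
Insert H: H < J → go left; H < I → go left; H > C → go right; H > G → go right. Place as right child of G.
Insert T: T > J → go right; T < X → go left; T > R → go right. Place as right child of R.
Insert V: V > J → go right; V < X → go left; V > R → go right; V > T → go right. Place as right child of T.
Insert N: N > J → go right; N < X → go left; N < R → go left; N > L → go right. Place as right child of L.
Insert D: D < J → go left; D < I → go left; D > C → go right; D < G → go left. Place as left child of G.
Insert K: K > J → go right; K < X → go left; K < R → go left; K < L → go left. Place as left child of L.
Insert S: S > J → go right; S < X → go left; S > R → go right; S < T → go left. Place as left child of T.
Insert F: F < J → go left; F < I → go left; F > C → go right; F < G → go left; F > D → go right. Place as right child of D.
Insert E: E < J → go left; E < I → go left; E > C → go right; E < G → go left; E > D → go right; E < F → go left. Place as left child of F.

Delete X (two children — replace with in-order successor).
After deletion, deepest node is E at depth 6.

6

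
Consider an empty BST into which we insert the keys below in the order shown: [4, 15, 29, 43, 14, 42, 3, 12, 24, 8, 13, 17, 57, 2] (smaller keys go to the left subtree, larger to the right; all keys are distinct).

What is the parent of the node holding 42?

Insert 4: tree is empty, so 4 becomes the root.
Insert 15: 15 > 4 → go right. Place as right child of 4.
Insert 29: 29 > 4 → go right; 29 > 15 → go right. Place as right child of 15.
Insert 43: 43 > 4 → go right; 43 > 15 → go right; 43 > 29 → go right. Place as right child of 29.
Insert 14: 14 > 4 → go right; 14 < 15 → go left. Place as left child of 15.
Insert 42: 42 > 4 → go right; 42 > 15 → go right; 42 > 29 → go right; 42 < 43 → go left. Place as left child of 43.
Insert 3: 3 < 4 → go left. Place as left child of 4.
Insert 12: 12 > 4 → go right; 12 < 15 → go left; 12 < 14 → go left. Place as left child of 14.
Insert 24: 24 > 4 → go right; 24 > 15 → go right; 24 < 29 → go left. Place as left child of 29.
Insert 8: 8 > 4 → go right; 8 < 15 → go left; 8 < 14 → go left; 8 < 12 → go left. Place as left child of 12.
Insert 13: 13 > 4 → go right; 13 < 15 → go left; 13 < 14 → go left; 13 > 12 → go right. Place as right child of 12.
Insert 17: 17 > 4 → go right; 17 > 15 → go right; 17 < 29 → go left; 17 < 24 → go left. Place as left child of 24.
Insert 57: 57 > 4 → go right; 57 > 15 → go right; 57 > 29 → go right; 57 > 43 → go right. Place as right child of 43.
Insert 2: 2 < 4 → go left; 2 < 3 → go left. Place as left child of 3.

43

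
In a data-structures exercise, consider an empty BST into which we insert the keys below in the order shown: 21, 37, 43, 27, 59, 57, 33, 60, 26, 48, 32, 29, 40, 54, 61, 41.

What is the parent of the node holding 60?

Resulting structure (node: left, right):
  21: L=–, R=37
  37: L=27, R=43
  43: L=40, R=59
  27: L=26, R=33
  59: L=57, R=60
  57: L=48, R=–
  33: L=32, R=–
  60: L=–, R=61
  26: L=–, R=–
  48: L=–, R=54
  32: L=29, R=–
  29: L=–, R=–
  40: L=–, R=41
  54: L=–, R=–
  61: L=–, R=–
  41: L=–, R=–

59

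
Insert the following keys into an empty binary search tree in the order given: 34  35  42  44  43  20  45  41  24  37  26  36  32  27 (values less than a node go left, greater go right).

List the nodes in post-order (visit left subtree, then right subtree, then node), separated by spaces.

Insert 34: tree is empty, so 34 becomes the root.
Insert 35: 35 > 34 → go right. Place as right child of 34.
Insert 42: 42 > 34 → go right; 42 > 35 → go right. Place as right child of 35.
Insert 44: 44 > 34 → go right; 44 > 35 → go right; 44 > 42 → go right. Place as right child of 42.
Insert 43: 43 > 34 → go right; 43 > 35 → go right; 43 > 42 → go right; 43 < 44 → go left. Place as left child of 44.
Insert 20: 20 < 34 → go left. Place as left child of 34.
Insert 45: 45 > 34 → go right; 45 > 35 → go right; 45 > 42 → go right; 45 > 44 → go right. Place as right child of 44.
Insert 41: 41 > 34 → go right; 41 > 35 → go right; 41 < 42 → go left. Place as left child of 42.
Insert 24: 24 < 34 → go left; 24 > 20 → go right. Place as right child of 20.
Insert 37: 37 > 34 → go right; 37 > 35 → go right; 37 < 42 → go left; 37 < 41 → go left. Place as left child of 41.
Insert 26: 26 < 34 → go left; 26 > 20 → go right; 26 > 24 → go right. Place as right child of 24.
Insert 36: 36 > 34 → go right; 36 > 35 → go right; 36 < 42 → go left; 36 < 41 → go left; 36 < 37 → go left. Place as left child of 37.
Insert 32: 32 < 34 → go left; 32 > 20 → go right; 32 > 24 → go right; 32 > 26 → go right. Place as right child of 26.
Insert 27: 27 < 34 → go left; 27 > 20 → go right; 27 > 24 → go right; 27 > 26 → go right; 27 < 32 → go left. Place as left child of 32.

27 32 26 24 20 36 37 41 43 45 44 42 35 34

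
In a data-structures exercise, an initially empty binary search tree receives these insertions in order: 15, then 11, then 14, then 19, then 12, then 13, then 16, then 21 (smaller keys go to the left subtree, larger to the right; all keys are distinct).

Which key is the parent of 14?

11

Resulting structure (node: left, right):
  15: L=11, R=19
  11: L=–, R=14
  14: L=12, R=–
  19: L=16, R=21
  12: L=–, R=13
  13: L=–, R=–
  16: L=–, R=–
  21: L=–, R=–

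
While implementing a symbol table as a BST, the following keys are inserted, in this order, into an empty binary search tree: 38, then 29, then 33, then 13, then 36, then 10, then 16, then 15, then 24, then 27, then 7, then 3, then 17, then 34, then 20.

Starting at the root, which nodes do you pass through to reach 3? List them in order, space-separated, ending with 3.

Resulting structure (node: left, right):
  38: L=29, R=–
  29: L=13, R=33
  33: L=–, R=36
  13: L=10, R=16
  36: L=34, R=–
  10: L=7, R=–
  16: L=15, R=24
  15: L=–, R=–
  24: L=17, R=27
  27: L=–, R=–
  7: L=3, R=–
  3: L=–, R=–
  17: L=–, R=20
  34: L=–, R=–
  20: L=–, R=–

38 29 13 10 7 3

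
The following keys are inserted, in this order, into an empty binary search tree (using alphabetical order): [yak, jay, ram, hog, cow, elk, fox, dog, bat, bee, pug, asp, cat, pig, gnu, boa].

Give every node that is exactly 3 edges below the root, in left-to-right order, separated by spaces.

Insert yak: tree is empty, so yak becomes the root.
Insert jay: jay < yak → go left. Place as left child of yak.
Insert ram: ram < yak → go left; ram > jay → go right. Place as right child of jay.
Insert hog: hog < yak → go left; hog < jay → go left. Place as left child of jay.
Insert cow: cow < yak → go left; cow < jay → go left; cow < hog → go left. Place as left child of hog.
Insert elk: elk < yak → go left; elk < jay → go left; elk < hog → go left; elk > cow → go right. Place as right child of cow.
Insert fox: fox < yak → go left; fox < jay → go left; fox < hog → go left; fox > cow → go right; fox > elk → go right. Place as right child of elk.
Insert dog: dog < yak → go left; dog < jay → go left; dog < hog → go left; dog > cow → go right; dog < elk → go left. Place as left child of elk.
Insert bat: bat < yak → go left; bat < jay → go left; bat < hog → go left; bat < cow → go left. Place as left child of cow.
Insert bee: bee < yak → go left; bee < jay → go left; bee < hog → go left; bee < cow → go left; bee > bat → go right. Place as right child of bat.
Insert pug: pug < yak → go left; pug > jay → go right; pug < ram → go left. Place as left child of ram.
Insert asp: asp < yak → go left; asp < jay → go left; asp < hog → go left; asp < cow → go left; asp < bat → go left. Place as left child of bat.
Insert cat: cat < yak → go left; cat < jay → go left; cat < hog → go left; cat < cow → go left; cat > bat → go right; cat > bee → go right. Place as right child of bee.
Insert pig: pig < yak → go left; pig > jay → go right; pig < ram → go left; pig < pug → go left. Place as left child of pug.
Insert gnu: gnu < yak → go left; gnu < jay → go left; gnu < hog → go left; gnu > cow → go right; gnu > elk → go right; gnu > fox → go right. Place as right child of fox.
Insert boa: boa < yak → go left; boa < jay → go left; boa < hog → go left; boa < cow → go left; boa > bat → go right; boa > bee → go right; boa < cat → go left. Place as left child of cat.

cow pug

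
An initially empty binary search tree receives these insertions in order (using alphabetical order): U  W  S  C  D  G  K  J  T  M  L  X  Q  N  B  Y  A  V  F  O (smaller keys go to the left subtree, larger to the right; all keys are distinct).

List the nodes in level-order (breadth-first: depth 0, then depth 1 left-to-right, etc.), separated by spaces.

Resulting structure (node: left, right):
  U: L=S, R=W
  W: L=V, R=X
  S: L=C, R=T
  C: L=B, R=D
  D: L=–, R=G
  G: L=F, R=K
  K: L=J, R=M
  J: L=–, R=–
  T: L=–, R=–
  M: L=L, R=Q
  L: L=–, R=–
  X: L=–, R=Y
  Q: L=N, R=–
  N: L=–, R=O
  B: L=A, R=–
  Y: L=–, R=–
  A: L=–, R=–
  V: L=–, R=–
  F: L=–, R=–
  O: L=–, R=–

U S W C T V X B D Y A G F K J M L Q N O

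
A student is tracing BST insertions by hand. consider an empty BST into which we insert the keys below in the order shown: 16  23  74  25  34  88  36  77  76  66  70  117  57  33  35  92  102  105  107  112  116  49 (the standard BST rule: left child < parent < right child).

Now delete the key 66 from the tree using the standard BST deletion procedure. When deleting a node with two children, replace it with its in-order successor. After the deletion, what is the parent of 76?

77

16: root
23: right child of 16 (depth 1)
74: right child of 23 (depth 2)
25: left child of 74 (depth 3)
34: right child of 25 (depth 4)
88: right child of 74 (depth 3)
36: right child of 34 (depth 5)
77: left child of 88 (depth 4)
76: left child of 77 (depth 5)
66: right child of 36 (depth 6)
70: right child of 66 (depth 7)
117: right child of 88 (depth 4)
57: left child of 66 (depth 7)
33: left child of 34 (depth 5)
35: left child of 36 (depth 6)
92: left child of 117 (depth 5)
102: right child of 92 (depth 6)
105: right child of 102 (depth 7)
107: right child of 105 (depth 8)
112: right child of 107 (depth 9)
116: right child of 112 (depth 10)
49: left child of 57 (depth 8)

Delete 66 (two children — replace with in-order successor).
After deletion, 76's parent is 77.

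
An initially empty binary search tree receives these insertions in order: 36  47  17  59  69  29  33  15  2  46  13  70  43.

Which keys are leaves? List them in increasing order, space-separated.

13 33 43 70

36: root
47: right child of 36 (depth 1)
17: left child of 36 (depth 1)
59: right child of 47 (depth 2)
69: right child of 59 (depth 3)
29: right child of 17 (depth 2)
33: right child of 29 (depth 3)
15: left child of 17 (depth 2)
2: left child of 15 (depth 3)
46: left child of 47 (depth 2)
13: right child of 2 (depth 4)
70: right child of 69 (depth 4)
43: left child of 46 (depth 3)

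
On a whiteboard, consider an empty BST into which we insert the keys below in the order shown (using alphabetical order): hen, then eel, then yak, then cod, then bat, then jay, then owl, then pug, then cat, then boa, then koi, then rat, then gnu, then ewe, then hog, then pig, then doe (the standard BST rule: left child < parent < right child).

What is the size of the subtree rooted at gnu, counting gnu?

2

Resulting structure (node: left, right):
  hen: L=eel, R=yak
  eel: L=cod, R=gnu
  yak: L=jay, R=–
  cod: L=bat, R=doe
  bat: L=–, R=cat
  jay: L=hog, R=owl
  owl: L=koi, R=pug
  pug: L=pig, R=rat
  cat: L=boa, R=–
  boa: L=–, R=–
  koi: L=–, R=–
  rat: L=–, R=–
  gnu: L=ewe, R=–
  ewe: L=–, R=–
  hog: L=–, R=–
  pig: L=–, R=–
  doe: L=–, R=–

Subtree rooted at gnu contains: gnu, ewe — 2 nodes.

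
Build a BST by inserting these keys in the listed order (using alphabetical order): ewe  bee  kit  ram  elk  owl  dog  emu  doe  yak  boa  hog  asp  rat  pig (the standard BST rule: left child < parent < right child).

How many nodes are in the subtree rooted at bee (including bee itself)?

ewe: root
bee: left child of ewe (depth 1)
kit: right child of ewe (depth 1)
ram: right child of kit (depth 2)
elk: right child of bee (depth 2)
owl: left child of ram (depth 3)
dog: left child of elk (depth 3)
emu: right child of elk (depth 3)
doe: left child of dog (depth 4)
yak: right child of ram (depth 3)
boa: left child of doe (depth 5)
hog: left child of kit (depth 2)
asp: left child of bee (depth 2)
rat: left child of yak (depth 4)
pig: right child of owl (depth 4)

Subtree rooted at bee contains: bee, asp, elk, dog, doe, boa, emu — 7 nodes.

7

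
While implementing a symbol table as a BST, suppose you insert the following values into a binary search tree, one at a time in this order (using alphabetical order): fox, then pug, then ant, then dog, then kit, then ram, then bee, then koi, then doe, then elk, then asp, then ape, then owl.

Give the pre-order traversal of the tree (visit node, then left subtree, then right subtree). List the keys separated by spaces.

Resulting structure (node: left, right):
  fox: L=ant, R=pug
  pug: L=kit, R=ram
  ant: L=–, R=dog
  dog: L=bee, R=elk
  kit: L=–, R=koi
  ram: L=–, R=–
  bee: L=asp, R=doe
  koi: L=–, R=owl
  doe: L=–, R=–
  elk: L=–, R=–
  asp: L=ape, R=–
  ape: L=–, R=–
  owl: L=–, R=–

fox ant dog bee asp ape doe elk pug kit koi owl ram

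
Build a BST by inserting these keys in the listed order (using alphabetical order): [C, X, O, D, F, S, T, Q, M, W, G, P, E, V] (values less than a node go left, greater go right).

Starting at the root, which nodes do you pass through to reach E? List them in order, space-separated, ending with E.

C X O D F E

Insert C: tree is empty, so C becomes the root.
Insert X: X > C → go right. Place as right child of C.
Insert O: O > C → go right; O < X → go left. Place as left child of X.
Insert D: D > C → go right; D < X → go left; D < O → go left. Place as left child of O.
Insert F: F > C → go right; F < X → go left; F < O → go left; F > D → go right. Place as right child of D.
Insert S: S > C → go right; S < X → go left; S > O → go right. Place as right child of O.
Insert T: T > C → go right; T < X → go left; T > O → go right; T > S → go right. Place as right child of S.
Insert Q: Q > C → go right; Q < X → go left; Q > O → go right; Q < S → go left. Place as left child of S.
Insert M: M > C → go right; M < X → go left; M < O → go left; M > D → go right; M > F → go right. Place as right child of F.
Insert W: W > C → go right; W < X → go left; W > O → go right; W > S → go right; W > T → go right. Place as right child of T.
Insert G: G > C → go right; G < X → go left; G < O → go left; G > D → go right; G > F → go right; G < M → go left. Place as left child of M.
Insert P: P > C → go right; P < X → go left; P > O → go right; P < S → go left; P < Q → go left. Place as left child of Q.
Insert E: E > C → go right; E < X → go left; E < O → go left; E > D → go right; E < F → go left. Place as left child of F.
Insert V: V > C → go right; V < X → go left; V > O → go right; V > S → go right; V > T → go right; V < W → go left. Place as left child of W.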